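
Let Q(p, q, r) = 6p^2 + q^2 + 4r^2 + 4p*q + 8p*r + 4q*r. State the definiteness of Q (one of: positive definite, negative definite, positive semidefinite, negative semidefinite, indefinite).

The symmetric matrix is A = [[6, 2, 4], [2, 1, 2], [4, 2, 4]].
Applying the same elementary operations to the rows and columns of A produces a congruent diagonal matrix with entries 6, 1/3, 0.
So there are 2 positive, 1 zero pivots.
Hence Q is positive semidefinite.

positive semidefinite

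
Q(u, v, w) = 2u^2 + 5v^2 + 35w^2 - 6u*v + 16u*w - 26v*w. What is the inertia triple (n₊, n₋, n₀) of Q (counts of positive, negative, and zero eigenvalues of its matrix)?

The associated matrix is A = [[2, -3, 8], [-3, 5, -13], [8, -13, 35]].
Symmetric row and column elimination reduces A to a congruent diagonal form with pivots 2, 1/2, 1.
That gives 3 positive pivots.

(3, 0, 0)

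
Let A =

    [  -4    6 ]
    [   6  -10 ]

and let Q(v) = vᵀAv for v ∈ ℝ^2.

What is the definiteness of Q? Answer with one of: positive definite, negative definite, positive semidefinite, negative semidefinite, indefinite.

negative definite

Leading principal minors: Δ_1 = -4, Δ_2 = 4.
The signs alternate starting with Δ_1 < 0, so by Sylvester's criterion Q is negative definite.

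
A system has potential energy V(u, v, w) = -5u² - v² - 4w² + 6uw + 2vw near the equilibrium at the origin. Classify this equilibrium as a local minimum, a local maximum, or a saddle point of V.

The Hessian at the origin is H = [[-10, 0, 6], [0, -2, 2], [6, 2, -8]].
Row-reducing H symmetrically gives the diagonal entries -10, -2, -12/5.
Counting signs: 3 negative.
H is negative definite, so the origin is a strict local maximum.

local maximum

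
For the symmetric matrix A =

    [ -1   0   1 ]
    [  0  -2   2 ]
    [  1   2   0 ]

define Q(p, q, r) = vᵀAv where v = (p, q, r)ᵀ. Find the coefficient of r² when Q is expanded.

The coefficient of r² is the diagonal entry A[3,3] = 0.

0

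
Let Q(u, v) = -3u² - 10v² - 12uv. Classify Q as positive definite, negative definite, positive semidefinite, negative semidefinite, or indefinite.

The symmetric matrix of Q is [[-3, -6], [-6, -10]].
For the 2×2 matrix [[-3, -6], [-6, -10]]: det = -3·-10 − (-6)² = -6, trace = -13.
det < 0 so the eigenvalues have opposite signs; the form is indefinite.

indefinite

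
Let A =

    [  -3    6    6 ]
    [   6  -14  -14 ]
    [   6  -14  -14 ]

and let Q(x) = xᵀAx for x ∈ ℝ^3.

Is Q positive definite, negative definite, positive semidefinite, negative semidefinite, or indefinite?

Symmetric row and column elimination reduces A to a congruent diagonal form with pivots -3, -2, 0.
That gives 2 negative, 1 zero pivots.
Hence Q is negative semidefinite.

negative semidefinite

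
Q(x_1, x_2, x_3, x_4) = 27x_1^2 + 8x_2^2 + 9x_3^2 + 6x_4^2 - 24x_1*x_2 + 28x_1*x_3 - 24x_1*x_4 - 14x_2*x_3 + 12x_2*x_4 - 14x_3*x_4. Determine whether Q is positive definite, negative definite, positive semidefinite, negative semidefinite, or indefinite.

positive definite

The symmetric matrix of Q is A = [[27, -12, 14, -12], [-12, 8, -7, 6], [14, -7, 9, -7], [-12, 6, -7, 6]].
Leading principal minors: Δ_1 = 27, Δ_2 = 72, Δ_3 = 109, Δ_4 = 30.
All leading principal minors are positive, so by Sylvester's criterion Q is positive definite.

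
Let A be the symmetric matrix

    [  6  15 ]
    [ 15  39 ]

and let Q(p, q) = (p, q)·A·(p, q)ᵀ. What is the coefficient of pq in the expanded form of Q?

30

The coefficient of pq is A[1,2] + A[2,1] = 2·15 = 30.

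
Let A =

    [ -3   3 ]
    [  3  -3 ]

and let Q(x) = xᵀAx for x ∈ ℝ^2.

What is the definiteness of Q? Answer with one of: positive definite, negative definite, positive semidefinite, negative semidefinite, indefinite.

negative semidefinite

For the 2×2 matrix [[-3, 3], [3, -3]]: det = -3·-3 − (3)² = 0, trace = -6.
det = 0 so one eigenvalue is zero; the form is semidefinite with the sign of the trace.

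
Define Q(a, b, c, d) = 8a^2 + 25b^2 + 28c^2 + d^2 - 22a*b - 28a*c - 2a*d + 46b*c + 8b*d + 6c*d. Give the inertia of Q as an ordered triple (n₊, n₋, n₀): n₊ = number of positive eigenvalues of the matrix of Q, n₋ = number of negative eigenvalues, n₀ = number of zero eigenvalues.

(4, 0, 0)

Write A = [[8, -11, -14, -1], [-11, 25, 23, 4], [-14, 23, 28, 3], [-1, 4, 3, 1]].
Congruent diagonalization of A (simultaneous row and column reduction) yields pivots 8, 79/8, 164/79, 6/41.
So there are 4 positive pivots.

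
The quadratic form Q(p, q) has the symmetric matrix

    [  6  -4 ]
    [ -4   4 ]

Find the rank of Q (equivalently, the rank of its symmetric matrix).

2

Row-reducing A symmetrically gives the diagonal entries 6, 4/3.
So there are 2 positive pivots.
The rank is the number of nonzero pivots: 2.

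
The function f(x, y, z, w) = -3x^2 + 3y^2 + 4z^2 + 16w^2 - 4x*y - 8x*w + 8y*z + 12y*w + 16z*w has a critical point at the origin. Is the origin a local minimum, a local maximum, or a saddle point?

saddle point

The Hessian at the origin is H = [[-6, -4, 0, -8], [-4, 6, 8, 12], [0, 8, 8, 16], [-8, 12, 16, 32]].
Symmetric row and column elimination reduces H to a congruent diagonal form with pivots -6, 26/3, 8/13, 8.
Counting signs: 3 positive, 1 negative.
H is indefinite, so the origin is a saddle point.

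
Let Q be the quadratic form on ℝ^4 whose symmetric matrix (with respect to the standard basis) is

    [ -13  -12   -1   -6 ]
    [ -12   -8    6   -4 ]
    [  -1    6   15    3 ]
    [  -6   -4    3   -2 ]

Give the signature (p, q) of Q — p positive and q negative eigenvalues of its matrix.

Row-reducing A symmetrically gives the diagonal entries -13, 40/13, -1/2, 0.
Counting signs: 1 positive, 2 negative, 1 zero.

(1, 2)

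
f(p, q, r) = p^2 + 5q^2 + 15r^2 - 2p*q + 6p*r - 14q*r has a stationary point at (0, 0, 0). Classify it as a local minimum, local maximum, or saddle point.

local minimum

The Hessian at the origin is H = [[2, -2, 6], [-2, 10, -14], [6, -14, 30]].
Symmetric row and column elimination reduces H to a congruent diagonal form with pivots 2, 8, 4.
So there are 3 positive pivots.
H is positive definite, so the origin is a strict local minimum.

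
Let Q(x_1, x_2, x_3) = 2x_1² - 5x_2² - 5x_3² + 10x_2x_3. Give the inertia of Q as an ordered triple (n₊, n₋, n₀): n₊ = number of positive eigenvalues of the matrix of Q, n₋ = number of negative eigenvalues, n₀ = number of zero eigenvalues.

Write A = [[2, 0, 0], [0, -5, 5], [0, 5, -5]].
Symmetric row and column elimination reduces A to a congruent diagonal form with pivots 2, -5, 0.
So there are 1 positive, 1 negative, 1 zero pivots.

(1, 1, 1)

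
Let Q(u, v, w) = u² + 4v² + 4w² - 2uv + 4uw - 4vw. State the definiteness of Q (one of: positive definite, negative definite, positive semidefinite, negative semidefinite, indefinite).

positive semidefinite

The symmetric matrix is A = [[1, -1, 2], [-1, 4, -2], [2, -2, 4]].
Applying the same elementary operations to the rows and columns of A produces a congruent diagonal matrix with entries 1, 3, 0.
So there are 2 positive, 1 zero pivots.
Hence Q is positive semidefinite.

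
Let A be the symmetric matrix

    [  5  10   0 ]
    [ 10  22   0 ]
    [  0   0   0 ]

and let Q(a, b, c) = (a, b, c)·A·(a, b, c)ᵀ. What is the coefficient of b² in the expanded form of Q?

The coefficient of b² is the diagonal entry A[2,2] = 22.

22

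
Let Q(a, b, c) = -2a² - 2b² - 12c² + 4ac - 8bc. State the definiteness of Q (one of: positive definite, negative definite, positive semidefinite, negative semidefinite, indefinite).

The symmetric matrix of Q is A = [[-2, 0, 2], [0, -2, -4], [2, -4, -12]].
Leading principal minors: Δ_1 = -2, Δ_2 = 4, Δ_3 = -8.
The signs alternate starting with Δ_1 < 0, so by Sylvester's criterion Q is negative definite.

negative definite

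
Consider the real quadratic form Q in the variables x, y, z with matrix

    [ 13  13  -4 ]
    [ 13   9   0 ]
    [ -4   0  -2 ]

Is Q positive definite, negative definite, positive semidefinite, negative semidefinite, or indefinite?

Row-reducing A symmetrically gives the diagonal entries 13, -4, 10/13.
So there are 2 positive, 1 negative pivots.
Hence Q is indefinite.

indefinite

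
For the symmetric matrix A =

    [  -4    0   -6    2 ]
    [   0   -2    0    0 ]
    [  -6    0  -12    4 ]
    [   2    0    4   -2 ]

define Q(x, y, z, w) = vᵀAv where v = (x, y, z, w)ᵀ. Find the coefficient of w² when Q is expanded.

-2

The coefficient of w² is the diagonal entry A[4,4] = -2.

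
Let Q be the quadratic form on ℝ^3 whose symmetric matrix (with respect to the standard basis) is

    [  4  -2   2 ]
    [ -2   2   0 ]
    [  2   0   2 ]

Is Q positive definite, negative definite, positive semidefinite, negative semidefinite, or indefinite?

Row-reducing A symmetrically gives the diagonal entries 4, 1, 0.
Counting signs: 2 positive, 1 zero.
Hence Q is positive semidefinite.

positive semidefinite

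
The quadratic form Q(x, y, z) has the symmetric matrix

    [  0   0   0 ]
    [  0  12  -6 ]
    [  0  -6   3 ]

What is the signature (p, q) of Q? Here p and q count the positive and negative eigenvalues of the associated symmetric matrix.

(1, 0)

Row-reducing A symmetrically gives the diagonal entries 0, 12, 0.
So there are 1 positive, 2 zero pivots.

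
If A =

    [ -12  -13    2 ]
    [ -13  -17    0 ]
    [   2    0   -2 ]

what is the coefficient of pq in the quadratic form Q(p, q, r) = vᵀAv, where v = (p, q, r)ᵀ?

The coefficient of pq is A[1,2] + A[2,1] = 2·(-13) = -26.

-26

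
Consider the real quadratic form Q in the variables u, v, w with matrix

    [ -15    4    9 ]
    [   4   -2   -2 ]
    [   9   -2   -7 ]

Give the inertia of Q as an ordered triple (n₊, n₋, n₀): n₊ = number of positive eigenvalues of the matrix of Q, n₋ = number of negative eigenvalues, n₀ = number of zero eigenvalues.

An LDLᵀ factorisation of A has diagonal entries -15, -14/15, -10/7.
So there are 3 negative pivots.

(0, 3, 0)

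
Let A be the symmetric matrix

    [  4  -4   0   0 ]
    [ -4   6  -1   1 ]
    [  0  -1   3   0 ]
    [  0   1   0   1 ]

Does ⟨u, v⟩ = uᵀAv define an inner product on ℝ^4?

Symmetric row and column elimination reduces A to a congruent diagonal form with pivots 4, 2, 5/2, 2/5.
That gives 4 positive pivots.
Hence Q is positive definite.
⟨·,·⟩ is an inner product exactly when A is positive definite.

yes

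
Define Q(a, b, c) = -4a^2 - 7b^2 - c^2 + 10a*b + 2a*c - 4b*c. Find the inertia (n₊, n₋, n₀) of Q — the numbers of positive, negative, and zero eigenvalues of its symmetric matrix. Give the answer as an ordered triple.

(0, 2, 1)

The symmetric matrix is A = [[-4, 5, 1], [5, -7, -2], [1, -2, -1]].
Applying the same elementary operations to the rows and columns of A produces a congruent diagonal matrix with entries -4, -3/4, 0.
That gives 2 negative, 1 zero pivots.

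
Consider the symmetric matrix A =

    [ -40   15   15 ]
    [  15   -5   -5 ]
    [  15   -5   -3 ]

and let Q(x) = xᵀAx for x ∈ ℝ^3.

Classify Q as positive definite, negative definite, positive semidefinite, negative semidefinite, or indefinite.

indefinite

Symmetric row and column elimination reduces A to a congruent diagonal form with pivots -40, 5/8, 2.
That gives 2 positive, 1 negative pivots.
Hence Q is indefinite.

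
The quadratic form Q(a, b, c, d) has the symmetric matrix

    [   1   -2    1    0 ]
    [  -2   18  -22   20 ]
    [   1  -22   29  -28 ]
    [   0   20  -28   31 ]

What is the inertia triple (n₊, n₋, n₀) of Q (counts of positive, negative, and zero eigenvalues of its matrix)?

Symmetric row and column elimination reduces A to a congruent diagonal form with pivots 1, 14, -4/7, 3.
That gives 3 positive, 1 negative pivots.

(3, 1, 0)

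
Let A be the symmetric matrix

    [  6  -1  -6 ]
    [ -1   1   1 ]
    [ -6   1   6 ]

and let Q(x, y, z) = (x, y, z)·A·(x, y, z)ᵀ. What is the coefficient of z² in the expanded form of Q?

The coefficient of z² is the diagonal entry A[3,3] = 6.

6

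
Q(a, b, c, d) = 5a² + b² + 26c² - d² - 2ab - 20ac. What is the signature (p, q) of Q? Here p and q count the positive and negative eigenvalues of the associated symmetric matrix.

The associated matrix is A = [[5, -1, -10, 0], [-1, 1, 0, 0], [-10, 0, 26, 0], [0, 0, 0, -1]].
Symmetric row and column elimination reduces A to a congruent diagonal form with pivots 5, 4/5, 1, -1.
So there are 3 positive, 1 negative pivots.

(3, 1)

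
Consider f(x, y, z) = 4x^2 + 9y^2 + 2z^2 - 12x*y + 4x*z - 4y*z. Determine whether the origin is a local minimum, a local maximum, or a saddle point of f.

saddle point

The Hessian at the origin is H = [[8, -12, 4], [-12, 18, -4], [4, -4, 4]].
H is indefinite, so the origin is a saddle point.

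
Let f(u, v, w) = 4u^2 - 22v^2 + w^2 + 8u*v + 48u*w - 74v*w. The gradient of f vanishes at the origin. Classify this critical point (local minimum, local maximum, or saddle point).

The Hessian at the origin is H = [[8, 8, 48], [8, -44, -74], [48, -74, 2]].
Row-reducing H symmetrically gives the diagonal entries 8, -52, 3/13.
Counting signs: 2 positive, 1 negative.
H is indefinite, so the origin is a saddle point.

saddle point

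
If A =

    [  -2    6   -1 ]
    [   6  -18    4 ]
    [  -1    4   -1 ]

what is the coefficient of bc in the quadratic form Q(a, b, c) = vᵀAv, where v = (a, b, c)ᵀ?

8

The coefficient of bc is A[2,3] + A[3,2] = 2·4 = 8.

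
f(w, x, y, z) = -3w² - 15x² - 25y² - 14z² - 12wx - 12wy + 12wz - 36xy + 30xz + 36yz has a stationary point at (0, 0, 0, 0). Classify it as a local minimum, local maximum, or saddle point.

The Hessian at the origin is H = [[-6, -12, -12, 12], [-12, -30, -36, 30], [-12, -36, -50, 36], [12, 30, 36, -28]].
An LDLᵀ factorisation of H has diagonal entries -6, -6, -2, 2.
So there are 1 positive, 3 negative pivots.
H is indefinite, so the origin is a saddle point.

saddle point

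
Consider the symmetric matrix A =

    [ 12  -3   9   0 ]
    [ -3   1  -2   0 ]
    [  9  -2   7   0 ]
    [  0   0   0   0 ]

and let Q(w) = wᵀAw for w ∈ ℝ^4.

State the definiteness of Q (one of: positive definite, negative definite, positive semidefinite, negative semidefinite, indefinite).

positive semidefinite

Symmetric row and column elimination reduces A to a congruent diagonal form with pivots 12, 1/4, 0, 0.
Counting signs: 2 positive, 2 zero.
Hence Q is positive semidefinite.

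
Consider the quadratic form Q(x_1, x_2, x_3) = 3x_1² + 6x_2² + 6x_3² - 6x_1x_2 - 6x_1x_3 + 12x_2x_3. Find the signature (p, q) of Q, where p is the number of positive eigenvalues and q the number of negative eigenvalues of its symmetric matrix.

The associated matrix is A = [[3, -3, -3], [-3, 6, 6], [-3, 6, 6]].
Congruent diagonalization of A (simultaneous row and column reduction) yields pivots 3, 3, 0.
That gives 2 positive, 1 zero pivots.

(2, 0)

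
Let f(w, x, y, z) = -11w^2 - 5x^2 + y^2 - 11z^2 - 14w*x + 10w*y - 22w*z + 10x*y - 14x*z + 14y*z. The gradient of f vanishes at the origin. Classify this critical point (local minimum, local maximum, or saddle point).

The Hessian at the origin is H = [[-22, -14, 10, -22], [-14, -10, 10, -14], [10, 10, 2, 14], [-22, -14, 14, -22]].
Congruent diagonalization of H (simultaneous row and column reduction) yields pivots -22, -12/11, 56/3, -6/7.
Counting signs: 1 positive, 3 negative.
H is indefinite, so the origin is a saddle point.

saddle point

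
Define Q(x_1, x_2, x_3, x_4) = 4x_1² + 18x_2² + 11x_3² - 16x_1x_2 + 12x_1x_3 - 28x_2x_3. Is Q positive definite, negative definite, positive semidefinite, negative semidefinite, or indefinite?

positive semidefinite

Write A = [[4, -8, 6, 0], [-8, 18, -14, 0], [6, -14, 11, 0], [0, 0, 0, 0]].
Symmetric row and column elimination reduces A to a congruent diagonal form with pivots 4, 2, 0, 0.
So there are 2 positive, 2 zero pivots.
Hence Q is positive semidefinite.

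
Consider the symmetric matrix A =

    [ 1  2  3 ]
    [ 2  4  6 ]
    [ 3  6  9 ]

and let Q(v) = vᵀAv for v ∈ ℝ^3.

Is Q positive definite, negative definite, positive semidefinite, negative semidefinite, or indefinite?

positive semidefinite

Symmetric row and column elimination reduces A to a congruent diagonal form with pivots 1, 0, 0.
So there are 1 positive, 2 zero pivots.
Hence Q is positive semidefinite.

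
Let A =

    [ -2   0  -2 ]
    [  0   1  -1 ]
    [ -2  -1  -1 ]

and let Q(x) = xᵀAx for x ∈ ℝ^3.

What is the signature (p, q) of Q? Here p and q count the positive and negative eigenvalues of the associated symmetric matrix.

(1, 1)

Symmetric row and column elimination reduces A to a congruent diagonal form with pivots -2, 1, 0.
Counting signs: 1 positive, 1 negative, 1 zero.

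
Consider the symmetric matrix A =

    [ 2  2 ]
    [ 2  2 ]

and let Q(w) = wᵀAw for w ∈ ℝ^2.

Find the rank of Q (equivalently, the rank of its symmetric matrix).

Row-reducing A symmetrically gives the diagonal entries 2, 0.
Counting signs: 1 positive, 1 zero.
The rank is the number of nonzero pivots: 1.

1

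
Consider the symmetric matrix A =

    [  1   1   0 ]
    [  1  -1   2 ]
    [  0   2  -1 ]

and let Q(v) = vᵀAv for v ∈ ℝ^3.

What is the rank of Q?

Applying the same elementary operations to the rows and columns of A produces a congruent diagonal matrix with entries 1, -2, 1.
So there are 2 positive, 1 negative pivots.
The rank is the number of nonzero pivots: 3.

3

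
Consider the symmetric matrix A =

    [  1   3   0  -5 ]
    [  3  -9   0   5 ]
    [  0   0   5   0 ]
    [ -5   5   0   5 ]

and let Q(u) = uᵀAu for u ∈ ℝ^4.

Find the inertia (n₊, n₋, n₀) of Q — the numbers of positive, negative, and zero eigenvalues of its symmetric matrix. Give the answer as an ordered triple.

(3, 1, 0)

Applying the same elementary operations to the rows and columns of A produces a congruent diagonal matrix with entries 1, -18, 5, 20/9.
So there are 3 positive, 1 negative pivots.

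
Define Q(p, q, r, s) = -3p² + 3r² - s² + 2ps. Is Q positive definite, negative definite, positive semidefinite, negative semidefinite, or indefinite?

indefinite

Write A = [[-3, 0, 0, 1], [0, 0, 0, 0], [0, 0, 3, 0], [1, 0, 0, -1]].
Congruent diagonalization of A (simultaneous row and column reduction) yields pivots -3, 0, 3, -2/3.
Counting signs: 1 positive, 2 negative, 1 zero.
Hence Q is indefinite.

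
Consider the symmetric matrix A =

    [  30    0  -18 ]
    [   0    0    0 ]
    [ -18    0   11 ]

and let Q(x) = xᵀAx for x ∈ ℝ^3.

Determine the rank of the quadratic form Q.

2

Symmetric row and column elimination reduces A to a congruent diagonal form with pivots 30, 0, 1/5.
So there are 2 positive, 1 zero pivots.
The rank is the number of nonzero pivots: 2.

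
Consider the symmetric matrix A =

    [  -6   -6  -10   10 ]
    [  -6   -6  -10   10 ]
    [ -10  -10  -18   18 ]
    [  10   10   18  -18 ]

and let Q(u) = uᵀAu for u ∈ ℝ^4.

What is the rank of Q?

2

Applying the same elementary operations to the rows and columns of A produces a congruent diagonal matrix with entries -6, 0, -4/3, 0.
That gives 2 negative, 2 zero pivots.
The rank is the number of nonzero pivots: 2.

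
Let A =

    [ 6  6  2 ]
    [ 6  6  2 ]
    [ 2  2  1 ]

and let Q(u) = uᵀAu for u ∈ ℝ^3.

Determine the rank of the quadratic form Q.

2

Row-reducing A symmetrically gives the diagonal entries 6, 0, 1/3.
So there are 2 positive, 1 zero pivots.
The rank is the number of nonzero pivots: 2.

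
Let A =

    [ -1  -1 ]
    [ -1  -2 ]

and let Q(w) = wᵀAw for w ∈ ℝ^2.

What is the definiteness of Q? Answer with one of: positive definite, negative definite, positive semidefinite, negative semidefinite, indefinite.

negative definite

Leading principal minors: Δ_1 = -1, Δ_2 = 1.
The signs alternate starting with Δ_1 < 0, so by Sylvester's criterion Q is negative definite.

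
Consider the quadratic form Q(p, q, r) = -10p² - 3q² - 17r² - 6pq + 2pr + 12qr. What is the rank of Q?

Write A = [[-10, -3, 1], [-3, -3, 6], [1, 6, -17]].
Congruent diagonalization of A (simultaneous row and column reduction) yields pivots -10, -21/10, -10/7.
That gives 3 negative pivots.
The rank is the number of nonzero pivots: 3.

3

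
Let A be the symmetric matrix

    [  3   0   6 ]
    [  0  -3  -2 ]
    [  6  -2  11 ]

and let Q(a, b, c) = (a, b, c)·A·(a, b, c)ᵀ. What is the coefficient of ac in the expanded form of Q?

12

The coefficient of ac is A[1,3] + A[3,1] = 2·6 = 12.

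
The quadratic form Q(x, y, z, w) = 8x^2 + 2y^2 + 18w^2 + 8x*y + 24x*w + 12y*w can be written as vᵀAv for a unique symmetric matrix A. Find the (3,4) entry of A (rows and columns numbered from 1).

The coefficient of z·w in Q is 0. For a symmetric A this equals A[3,4] + A[4,3] = 2·A[3,4].
So A[3,4] = 0/2 = 0.

0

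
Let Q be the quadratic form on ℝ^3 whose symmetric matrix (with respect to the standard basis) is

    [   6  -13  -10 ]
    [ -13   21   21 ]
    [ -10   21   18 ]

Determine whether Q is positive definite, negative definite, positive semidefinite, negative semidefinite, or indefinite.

Row-reducing A symmetrically gives the diagonal entries 6, -43/6, 60/43.
So there are 2 positive, 1 negative pivots.
Hence Q is indefinite.

indefinite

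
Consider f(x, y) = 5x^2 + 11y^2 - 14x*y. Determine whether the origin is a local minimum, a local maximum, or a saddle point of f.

The Hessian at the origin is H = [[10, -14], [-14, 22]].
det H = 10·22 − (-14)² = 24 > 0 and H[1,1] = 10 > 0, so H is positive definite.
Therefore the origin is a local minimum.

local minimum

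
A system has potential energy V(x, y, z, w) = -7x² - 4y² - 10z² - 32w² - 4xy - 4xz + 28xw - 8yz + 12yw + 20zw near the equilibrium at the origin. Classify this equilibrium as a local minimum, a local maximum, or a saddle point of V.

local maximum

The Hessian at the origin is H = [[-14, -4, -4, 28], [-4, -8, -8, 12], [-4, -8, -20, 20], [28, 12, 20, -64]].
An LDLᵀ factorisation of H has diagonal entries -14, -48/7, -12, -1/3.
Counting signs: 4 negative.
H is negative definite, so the origin is a strict local maximum.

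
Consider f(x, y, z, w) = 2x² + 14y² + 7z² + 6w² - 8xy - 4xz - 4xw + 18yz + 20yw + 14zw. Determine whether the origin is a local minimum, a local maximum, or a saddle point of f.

saddle point

The Hessian at the origin is H = [[4, -8, -4, -4], [-8, 28, 18, 20], [-4, 18, 14, 14], [-4, 20, 14, 12]].
Applying the same elementary operations to the rows and columns of H produces a congruent diagonal matrix with entries 4, 12, 5/3, -4.
So there are 3 positive, 1 negative pivots.
H is indefinite, so the origin is a saddle point.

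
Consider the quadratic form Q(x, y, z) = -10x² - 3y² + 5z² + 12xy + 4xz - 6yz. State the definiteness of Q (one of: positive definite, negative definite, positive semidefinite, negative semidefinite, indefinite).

indefinite

The associated matrix is A = [[-10, 6, 2], [6, -3, -3], [2, -3, 5]].
Row-reducing A symmetrically gives the diagonal entries -10, 3/5, 0.
Counting signs: 1 positive, 1 negative, 1 zero.
Hence Q is indefinite.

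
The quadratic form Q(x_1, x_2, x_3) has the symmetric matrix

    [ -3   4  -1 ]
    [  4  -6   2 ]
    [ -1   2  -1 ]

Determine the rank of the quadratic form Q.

2

Congruent diagonalization of A (simultaneous row and column reduction) yields pivots -3, -2/3, 0.
Counting signs: 2 negative, 1 zero.
The rank is the number of nonzero pivots: 2.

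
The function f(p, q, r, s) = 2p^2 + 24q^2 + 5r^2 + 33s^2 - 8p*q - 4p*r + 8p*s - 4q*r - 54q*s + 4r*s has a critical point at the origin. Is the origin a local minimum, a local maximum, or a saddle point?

The Hessian at the origin is H = [[4, -8, -4, 8], [-8, 48, -4, -54], [-4, -4, 10, 4], [8, -54, 4, 66]].
Row-reducing H symmetrically gives the diagonal entries 4, 32, 3/2, 3/2.
That gives 4 positive pivots.
H is positive definite, so the origin is a strict local minimum.

local minimum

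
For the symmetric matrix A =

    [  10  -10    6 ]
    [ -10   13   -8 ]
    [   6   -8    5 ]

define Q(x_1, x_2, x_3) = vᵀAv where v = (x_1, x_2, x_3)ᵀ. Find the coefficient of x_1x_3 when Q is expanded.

12

The coefficient of x_1x_3 is A[1,3] + A[3,1] = 2·6 = 12.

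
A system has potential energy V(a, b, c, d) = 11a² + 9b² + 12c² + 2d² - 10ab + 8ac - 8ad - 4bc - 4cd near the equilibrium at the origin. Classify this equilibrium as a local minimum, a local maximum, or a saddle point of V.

The Hessian at the origin is H = [[22, -10, 8, -8], [-10, 18, -4, 0], [8, -4, 24, -4], [-8, 0, -4, 4]].
Symmetric row and column elimination reduces H to a congruent diagonal form with pivots 22, 148/11, 780/37, 8/195.
That gives 4 positive pivots.
H is positive definite, so the origin is a strict local minimum.

local minimum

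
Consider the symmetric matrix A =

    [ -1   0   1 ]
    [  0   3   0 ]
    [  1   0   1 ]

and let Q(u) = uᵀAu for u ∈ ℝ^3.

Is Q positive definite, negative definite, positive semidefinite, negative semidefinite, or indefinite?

indefinite

An LDLᵀ factorisation of A has diagonal entries -1, 3, 2.
That gives 2 positive, 1 negative pivots.
Hence Q is indefinite.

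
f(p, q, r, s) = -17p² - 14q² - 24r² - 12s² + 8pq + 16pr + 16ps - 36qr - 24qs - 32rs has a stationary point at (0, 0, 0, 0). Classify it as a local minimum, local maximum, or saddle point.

local maximum

The Hessian at the origin is H = [[-34, 8, 16, 16], [8, -28, -36, -24], [16, -36, -48, -32], [16, -24, -32, -24]].
Applying the same elementary operations to the rows and columns of H produces a congruent diagonal matrix with entries -34, -444/17, -76/111, -8/19.
So there are 4 negative pivots.
H is negative definite, so the origin is a strict local maximum.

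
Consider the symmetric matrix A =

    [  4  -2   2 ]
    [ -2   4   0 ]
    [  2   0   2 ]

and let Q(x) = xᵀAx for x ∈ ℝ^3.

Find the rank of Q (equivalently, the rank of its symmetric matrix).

3

Congruent diagonalization of A (simultaneous row and column reduction) yields pivots 4, 3, 2/3.
Counting signs: 3 positive.
The rank is the number of nonzero pivots: 3.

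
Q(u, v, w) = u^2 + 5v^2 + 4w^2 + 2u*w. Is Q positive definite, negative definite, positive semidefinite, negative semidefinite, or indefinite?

positive definite

The symmetric matrix is A = [[1, 0, 1], [0, 5, 0], [1, 0, 4]].
An LDLᵀ factorisation of A has diagonal entries 1, 5, 3.
That gives 3 positive pivots.
Hence Q is positive definite.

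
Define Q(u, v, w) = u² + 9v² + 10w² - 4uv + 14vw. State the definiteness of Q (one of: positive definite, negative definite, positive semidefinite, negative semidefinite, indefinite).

The symmetric matrix is A = [[1, -2, 0], [-2, 9, 7], [0, 7, 10]].
Applying the same elementary operations to the rows and columns of A produces a congruent diagonal matrix with entries 1, 5, 1/5.
So there are 3 positive pivots.
Hence Q is positive definite.

positive definite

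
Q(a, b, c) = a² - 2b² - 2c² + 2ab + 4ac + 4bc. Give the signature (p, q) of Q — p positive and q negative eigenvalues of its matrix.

The symmetric matrix is A = [[1, 1, 2], [1, -2, 2], [2, 2, -2]].
Row-reducing A symmetrically gives the diagonal entries 1, -3, -6.
Counting signs: 1 positive, 2 negative.

(1, 2)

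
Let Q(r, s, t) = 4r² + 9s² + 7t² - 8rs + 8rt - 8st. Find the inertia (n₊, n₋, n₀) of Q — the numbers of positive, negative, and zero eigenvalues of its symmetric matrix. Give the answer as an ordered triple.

(3, 0, 0)

The symmetric matrix is A = [[4, -4, 4], [-4, 9, -4], [4, -4, 7]].
Applying the same elementary operations to the rows and columns of A produces a congruent diagonal matrix with entries 4, 5, 3.
So there are 3 positive pivots.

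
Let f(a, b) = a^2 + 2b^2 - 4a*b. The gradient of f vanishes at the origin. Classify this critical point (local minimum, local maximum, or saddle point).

saddle point

The Hessian at the origin is H = [[2, -4], [-4, 4]].
det H = 2·4 − (-4)² = -8 < 0, so H is indefinite.
Therefore the origin is a saddle point.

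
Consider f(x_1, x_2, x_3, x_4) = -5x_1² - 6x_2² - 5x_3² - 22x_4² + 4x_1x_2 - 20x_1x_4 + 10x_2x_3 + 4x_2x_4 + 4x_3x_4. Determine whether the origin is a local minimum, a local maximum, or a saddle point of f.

local maximum

The Hessian at the origin is H = [[-10, 4, 0, -20], [4, -12, 10, 4], [0, 10, -10, 4], [-20, 4, 4, -44]].
Applying the same elementary operations to the rows and columns of H produces a congruent diagonal matrix with entries -10, -52/5, -5/13, -12/5.
Counting signs: 4 negative.
H is negative definite, so the origin is a strict local maximum.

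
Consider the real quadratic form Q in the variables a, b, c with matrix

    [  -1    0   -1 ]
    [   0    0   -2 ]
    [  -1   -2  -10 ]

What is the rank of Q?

3

Row reduction of A gives 3 nonzero rows, so rank A = 3.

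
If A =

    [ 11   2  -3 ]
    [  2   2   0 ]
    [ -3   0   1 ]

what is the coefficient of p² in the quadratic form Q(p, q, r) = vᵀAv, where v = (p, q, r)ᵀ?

The coefficient of p² is the diagonal entry A[1,1] = 11.

11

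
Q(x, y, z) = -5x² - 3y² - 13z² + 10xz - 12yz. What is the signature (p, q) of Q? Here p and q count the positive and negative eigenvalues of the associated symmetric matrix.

(1, 2)

The associated matrix is A = [[-5, 0, 5], [0, -3, -6], [5, -6, -13]].
Applying the same elementary operations to the rows and columns of A produces a congruent diagonal matrix with entries -5, -3, 4.
That gives 1 positive, 2 negative pivots.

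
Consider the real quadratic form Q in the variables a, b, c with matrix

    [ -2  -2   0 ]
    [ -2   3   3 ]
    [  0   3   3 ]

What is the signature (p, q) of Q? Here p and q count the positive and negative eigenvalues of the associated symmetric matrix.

(2, 1)

Applying the same elementary operations to the rows and columns of A produces a congruent diagonal matrix with entries -2, 5, 6/5.
Counting signs: 2 positive, 1 negative.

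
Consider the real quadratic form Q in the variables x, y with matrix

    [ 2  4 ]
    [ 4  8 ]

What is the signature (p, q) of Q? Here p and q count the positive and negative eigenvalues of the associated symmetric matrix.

(1, 0)

Congruent diagonalization of A (simultaneous row and column reduction) yields pivots 2, 0.
Counting signs: 1 positive, 1 zero.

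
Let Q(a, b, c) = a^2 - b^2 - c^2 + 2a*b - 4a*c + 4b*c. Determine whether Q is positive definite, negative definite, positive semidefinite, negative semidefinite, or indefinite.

indefinite

The associated matrix is A = [[1, 1, -2], [1, -1, 2], [-2, 2, -1]].
Applying the same elementary operations to the rows and columns of A produces a congruent diagonal matrix with entries 1, -2, 3.
That gives 2 positive, 1 negative pivots.
Hence Q is indefinite.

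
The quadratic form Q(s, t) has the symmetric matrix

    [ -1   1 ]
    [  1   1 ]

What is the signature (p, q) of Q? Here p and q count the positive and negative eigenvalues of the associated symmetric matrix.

An LDLᵀ factorisation of A has diagonal entries -1, 2.
So there are 1 positive, 1 negative pivots.

(1, 1)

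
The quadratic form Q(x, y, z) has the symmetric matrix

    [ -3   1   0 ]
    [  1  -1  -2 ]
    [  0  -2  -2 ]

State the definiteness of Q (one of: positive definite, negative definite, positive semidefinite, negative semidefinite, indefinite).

Row-reducing A symmetrically gives the diagonal entries -3, -2/3, 4.
That gives 1 positive, 2 negative pivots.
Hence Q is indefinite.

indefinite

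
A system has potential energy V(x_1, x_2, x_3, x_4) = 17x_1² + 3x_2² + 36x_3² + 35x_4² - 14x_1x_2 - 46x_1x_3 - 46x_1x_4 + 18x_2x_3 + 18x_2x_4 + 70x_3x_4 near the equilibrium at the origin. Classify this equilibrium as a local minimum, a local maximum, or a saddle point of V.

local minimum

The Hessian at the origin is H = [[34, -14, -46, -46], [-14, 6, 18, 18], [-46, 18, 72, 70], [-46, 18, 70, 70]].
An LDLᵀ factorisation of H has diagonal entries 34, 4/17, 6, 4/3.
That gives 4 positive pivots.
H is positive definite, so the origin is a strict local minimum.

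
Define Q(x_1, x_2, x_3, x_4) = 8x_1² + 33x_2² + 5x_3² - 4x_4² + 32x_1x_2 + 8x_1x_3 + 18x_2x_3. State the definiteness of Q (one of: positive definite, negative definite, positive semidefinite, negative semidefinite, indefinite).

indefinite

Write A = [[8, 16, 4, 0], [16, 33, 9, 0], [4, 9, 5, 0], [0, 0, 0, -4]].
Congruent diagonalization of A (simultaneous row and column reduction) yields pivots 8, 1, 2, -4.
Counting signs: 3 positive, 1 negative.
Hence Q is indefinite.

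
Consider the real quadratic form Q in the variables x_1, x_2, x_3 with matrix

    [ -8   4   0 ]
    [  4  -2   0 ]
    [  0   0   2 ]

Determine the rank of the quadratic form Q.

2

Congruent diagonalization of A (simultaneous row and column reduction) yields pivots -8, 0, 2.
Counting signs: 1 positive, 1 negative, 1 zero.
The rank is the number of nonzero pivots: 2.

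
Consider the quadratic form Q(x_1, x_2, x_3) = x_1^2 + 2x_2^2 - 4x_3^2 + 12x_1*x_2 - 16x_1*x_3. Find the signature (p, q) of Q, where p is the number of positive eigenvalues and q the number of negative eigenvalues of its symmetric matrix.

The symmetric matrix is A = [[1, 6, -8], [6, 2, 0], [-8, 0, -4]].
Row-reducing A symmetrically gives the diagonal entries 1, -34, -4/17.
Counting signs: 1 positive, 2 negative.

(1, 2)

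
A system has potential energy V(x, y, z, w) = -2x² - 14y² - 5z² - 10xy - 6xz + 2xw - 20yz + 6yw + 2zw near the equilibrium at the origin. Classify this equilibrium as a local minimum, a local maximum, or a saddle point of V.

The Hessian at the origin is H = [[-4, -10, -6, 2], [-10, -28, -20, 6], [-6, -20, -10, 2], [2, 6, 2, 0]].
Congruent diagonalization of H (simultaneous row and column reduction) yields pivots -4, -3, 22/3, 4/11.
That gives 2 positive, 2 negative pivots.
H is indefinite, so the origin is a saddle point.

saddle point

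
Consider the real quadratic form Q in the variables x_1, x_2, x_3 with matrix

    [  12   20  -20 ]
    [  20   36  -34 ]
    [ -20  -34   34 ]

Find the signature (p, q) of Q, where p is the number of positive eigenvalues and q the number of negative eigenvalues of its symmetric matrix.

(3, 0)

Symmetric row and column elimination reduces A to a congruent diagonal form with pivots 12, 8/3, 1/2.
So there are 3 positive pivots.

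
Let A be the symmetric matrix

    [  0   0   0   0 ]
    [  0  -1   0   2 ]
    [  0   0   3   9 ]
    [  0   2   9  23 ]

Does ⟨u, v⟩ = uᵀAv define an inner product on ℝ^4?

no

Applying the same elementary operations to the rows and columns of A produces a congruent diagonal matrix with entries 0, -1, 3, 0.
Counting signs: 1 positive, 1 negative, 2 zero.
Hence Q is indefinite.
⟨·,·⟩ is an inner product exactly when A is positive definite.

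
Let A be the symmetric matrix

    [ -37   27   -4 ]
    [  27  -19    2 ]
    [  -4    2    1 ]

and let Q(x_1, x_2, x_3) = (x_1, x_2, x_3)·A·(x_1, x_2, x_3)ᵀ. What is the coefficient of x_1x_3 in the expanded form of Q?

-8

The coefficient of x_1x_3 is A[1,3] + A[3,1] = 2·(-4) = -8.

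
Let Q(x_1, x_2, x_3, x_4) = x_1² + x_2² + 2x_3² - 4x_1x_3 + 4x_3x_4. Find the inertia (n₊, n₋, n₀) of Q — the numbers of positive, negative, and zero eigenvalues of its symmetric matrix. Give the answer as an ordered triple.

(3, 1, 0)

The associated matrix is A = [[1, 0, -2, 0], [0, 1, 0, 0], [-2, 0, 2, 2], [0, 0, 2, 0]].
Congruent diagonalization of A (simultaneous row and column reduction) yields pivots 1, 1, -2, 2.
That gives 3 positive, 1 negative pivots.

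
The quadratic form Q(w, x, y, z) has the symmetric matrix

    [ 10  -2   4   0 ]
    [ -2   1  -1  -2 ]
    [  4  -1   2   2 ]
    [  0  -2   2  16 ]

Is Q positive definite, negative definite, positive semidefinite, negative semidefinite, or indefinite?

Leading principal minors: Δ_1 = 10, Δ_2 = 6, Δ_3 = 2, Δ_4 = 8.
All leading principal minors are positive, so by Sylvester's criterion Q is positive definite.

positive definite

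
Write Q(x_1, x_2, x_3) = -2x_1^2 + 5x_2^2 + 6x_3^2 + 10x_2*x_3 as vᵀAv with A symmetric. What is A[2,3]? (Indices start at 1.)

The coefficient of x_2·x_3 in Q is 10. For a symmetric A this equals A[2,3] + A[3,2] = 2·A[2,3].
So A[2,3] = 10/2 = 5.

5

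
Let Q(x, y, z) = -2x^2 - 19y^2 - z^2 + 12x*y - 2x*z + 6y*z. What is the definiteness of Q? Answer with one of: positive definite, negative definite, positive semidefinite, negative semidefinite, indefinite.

negative definite

The associated matrix is A = [[-2, 6, -1], [6, -19, 3], [-1, 3, -1]].
Row-reducing A symmetrically gives the diagonal entries -2, -1, -1/2.
Counting signs: 3 negative.
Hence Q is negative definite.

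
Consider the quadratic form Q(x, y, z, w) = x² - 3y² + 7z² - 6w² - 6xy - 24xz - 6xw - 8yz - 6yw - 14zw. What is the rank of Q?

4

The associated matrix is A = [[1, -3, -12, -3], [-3, -3, -4, -3], [-12, -4, 7, -7], [-3, -3, -7, -6]].
Row-reducing A symmetrically gives the diagonal entries 1, -12, -11/3, -6/11.
That gives 1 positive, 3 negative pivots.
The rank is the number of nonzero pivots: 4.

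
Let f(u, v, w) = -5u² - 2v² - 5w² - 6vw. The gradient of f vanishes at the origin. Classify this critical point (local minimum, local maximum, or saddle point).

The Hessian at the origin is H = [[-10, 0, 0], [0, -4, -6], [0, -6, -10]].
An LDLᵀ factorisation of H has diagonal entries -10, -4, -1.
Counting signs: 3 negative.
H is negative definite, so the origin is a strict local maximum.

local maximum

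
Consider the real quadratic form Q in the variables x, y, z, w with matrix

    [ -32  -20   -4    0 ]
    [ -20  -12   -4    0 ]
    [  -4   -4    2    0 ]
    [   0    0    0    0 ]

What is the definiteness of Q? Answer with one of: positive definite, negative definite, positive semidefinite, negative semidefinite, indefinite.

indefinite

Symmetric row and column elimination reduces A to a congruent diagonal form with pivots -32, 1/2, -2, 0.
So there are 1 positive, 2 negative, 1 zero pivots.
Hence Q is indefinite.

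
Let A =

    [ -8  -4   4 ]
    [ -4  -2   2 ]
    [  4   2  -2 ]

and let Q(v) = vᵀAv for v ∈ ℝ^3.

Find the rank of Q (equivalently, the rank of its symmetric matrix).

Row-reducing A symmetrically gives the diagonal entries -8, 0, 0.
So there are 1 negative, 2 zero pivots.
The rank is the number of nonzero pivots: 1.

1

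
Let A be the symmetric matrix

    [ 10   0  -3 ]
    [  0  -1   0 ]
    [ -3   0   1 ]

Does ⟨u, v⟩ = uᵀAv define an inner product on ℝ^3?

Row-reducing A symmetrically gives the diagonal entries 10, -1, 1/10.
That gives 2 positive, 1 negative pivots.
Hence Q is indefinite.
⟨·,·⟩ is an inner product exactly when A is positive definite.

no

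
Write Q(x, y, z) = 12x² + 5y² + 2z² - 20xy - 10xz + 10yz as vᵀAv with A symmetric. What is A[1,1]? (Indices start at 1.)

The coefficient of x² in Q is 12, and that is exactly A[1,1].

12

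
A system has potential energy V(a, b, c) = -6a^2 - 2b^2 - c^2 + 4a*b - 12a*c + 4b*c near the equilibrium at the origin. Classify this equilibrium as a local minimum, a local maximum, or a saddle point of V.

saddle point

The Hessian at the origin is H = [[-12, 4, -12], [4, -4, 4], [-12, 4, -2]].
An LDLᵀ factorisation of H has diagonal entries -12, -8/3, 10.
Counting signs: 1 positive, 2 negative.
H is indefinite, so the origin is a saddle point.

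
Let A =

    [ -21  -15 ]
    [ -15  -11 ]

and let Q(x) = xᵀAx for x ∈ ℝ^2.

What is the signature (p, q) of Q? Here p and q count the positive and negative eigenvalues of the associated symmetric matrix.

An LDLᵀ factorisation of A has diagonal entries -21, -2/7.
That gives 2 negative pivots.

(0, 2)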